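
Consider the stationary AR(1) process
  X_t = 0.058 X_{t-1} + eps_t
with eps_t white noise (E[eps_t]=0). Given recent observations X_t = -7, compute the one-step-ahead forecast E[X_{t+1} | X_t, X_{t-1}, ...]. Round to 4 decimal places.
E[X_{t+1} \mid \mathcal F_t] = -0.4060

For an AR(p) model X_t = c + sum_i phi_i X_{t-i} + eps_t, the
one-step-ahead conditional mean is
  E[X_{t+1} | X_t, ...] = c + sum_i phi_i X_{t+1-i}.
Substitute known values:
  E[X_{t+1} | ...] = (0.058) * (-7)
                   = -0.4060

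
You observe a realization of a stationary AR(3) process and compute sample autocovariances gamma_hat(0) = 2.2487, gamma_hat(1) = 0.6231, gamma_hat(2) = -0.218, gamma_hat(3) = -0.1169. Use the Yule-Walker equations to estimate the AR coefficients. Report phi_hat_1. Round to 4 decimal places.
\hat\phi_{1} = 0.3360

The Yule-Walker equations for an AR(p) process read, in matrix form,
  Gamma_p phi = r_p,   with   (Gamma_p)_{ij} = gamma(|i - j|),
                       (r_p)_i = gamma(i),   i,j = 1..p.
Substitute the sample gammas (Toeplitz matrix and right-hand side of size 3):
  Gamma_p = [[2.2487, 0.6231, -0.218], [0.6231, 2.2487, 0.6231], [-0.218, 0.6231, 2.2487]]
  r_p     = [0.6231, -0.218, -0.1169]
Written out (R1..R3):
  (R1) 2.2487 phi_1 + 0.6231 phi_2 - 0.218 phi_3 = 0.6231
  (R2) 0.6231 phi_1 + 2.2487 phi_2 + 0.6231 phi_3 = -0.218
  (R3) -0.218 phi_1 + 0.6231 phi_2 + 2.2487 phi_3 = -0.1169
Gaussian elimination:
  R2 <- R2 - (0.6231/2.2487) R1 = R2 - (0.277093) R1:  2.076043 phi_2 + 0.683506 phi_3 = -0.390657
  R3 <- R3 - (-0.218/2.2487) R1 = R3 - (-0.096945) R1:  0.683506 phi_2 + 2.227566 phi_3 = -0.056494
  R3 <- R3 - (0.683506/2.076043) R2 = R3 - (0.329235) R2:  2.002532 phi_3 = 0.072124
Back-substitution:
  phi_hat_3 = 0.072124 / 2.002532 = 0.036017
  phi_hat_2 = (-0.390657 - (0.683506)(0.036017)) / 2.076043 = -0.200032
  phi_hat_1 = (0.6231 - (0.6231)(-0.200032) - (-0.218)(0.036017)) / 2.2487 = 0.336013
So phi_hat = [0.3360, -0.2000, 0.0360].
Therefore phi_hat_1 = 0.3360.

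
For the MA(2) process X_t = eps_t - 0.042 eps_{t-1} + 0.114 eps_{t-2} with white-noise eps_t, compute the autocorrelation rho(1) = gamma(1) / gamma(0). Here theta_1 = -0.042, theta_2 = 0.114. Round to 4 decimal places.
\rho(1) = -0.0461

For an MA(q) process with theta_0 = 1, the autocovariance is
  gamma(k) = sigma^2 * sum_{i=0..q-k} theta_i * theta_{i+k},
and rho(k) = gamma(k) / gamma(0). Sigma^2 cancels.
  numerator   = (1)*(-0.042) + (-0.042)*(0.114) = -0.046788.
  denominator = (1)^2 + (-0.042)^2 + (0.114)^2 = 1.01476.
  rho(1) = -0.046788 / 1.01476 = -0.0461.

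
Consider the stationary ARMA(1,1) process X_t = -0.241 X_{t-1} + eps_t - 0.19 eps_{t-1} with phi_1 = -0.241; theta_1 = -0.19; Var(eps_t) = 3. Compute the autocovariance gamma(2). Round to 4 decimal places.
\gamma(2) = 0.3460

Multiply the model equation by X_{t-k} and take expectations. With theta_0 = psi_0 = 1 and psi_j the MA(infinity) weights, this gives
  gamma(k) - sum_i phi_i gamma(k-i) = c_k,
  c_k = sigma^2 * sum_{j=k..q} theta_j psi_{j-k}   (c_k = 0 for k > q),
using gamma(-m) = gamma(m).
psi-weights needed (psi_j = theta_j + sum_i phi_i psi_{j-i}):
  psi_1 = theta_1 + phi_1 = -0.19 + (-0.241) = -0.431
Right-hand sides:
  c_0 = sigma^2 (1 + theta_1 psi_1) = 3 * (1 + (-0.19)(-0.431)) = 3 * 1.08189 = 3.24567
  c_1 = sigma^2 theta_1 = 3 * (-0.19) = -0.57
  c_2 = 0
Equations for k = 0 and k = 1 (AR order 1):
  gamma(0) = phi_1 gamma(1) + c_0
  gamma(1) = phi_1 gamma(0) + c_1
Substituting the second into the first: gamma(0) (1 - phi_1^2) = c_0 + phi_1 c_1, so
  gamma(0) = (c_0 + phi_1 c_1) / (1 - phi_1^2) = (3.24567 + (-0.241)(-0.57)) / (1 - (-0.241)^2) = 3.38304 / 0.941919 = 3.591646.
  gamma(1) = phi_1 gamma(0) + c_1 = (-0.241)(3.591646) + (-0.57) = -1.435587.
For k = 2 (> q): gamma(2) = phi_1 gamma(1) = (-0.241)(-1.435587) = 0.345976.
Therefore gamma(2) = 0.3460 (to 4 decimal places).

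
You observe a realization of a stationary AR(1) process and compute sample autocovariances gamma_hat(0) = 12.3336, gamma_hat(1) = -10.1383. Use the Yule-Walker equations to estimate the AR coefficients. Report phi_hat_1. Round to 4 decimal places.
\hat\phi_{1} = -0.8220

The Yule-Walker equations for an AR(p) process read, in matrix form,
  Gamma_p phi = r_p,   with   (Gamma_p)_{ij} = gamma(|i - j|),
                       (r_p)_i = gamma(i),   i,j = 1..p.
Substitute the sample gammas (Toeplitz matrix and right-hand side of size 1):
  Gamma_p = [[12.3336]]
  r_p     = [-10.1383]
With p = 1 this is the single equation gamma(0) phi_1 = gamma(1):
  phi_hat_1 = gamma(1) / gamma(0) = -10.1383 / 12.3336 = -0.8220.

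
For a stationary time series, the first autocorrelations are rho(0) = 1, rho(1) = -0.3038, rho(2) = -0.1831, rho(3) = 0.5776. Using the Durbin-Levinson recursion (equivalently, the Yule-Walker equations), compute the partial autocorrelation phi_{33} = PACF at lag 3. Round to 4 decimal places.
\phi_{33} = 0.5010

The PACF at lag k is phi_{kk}, the last component of the solution
to the Yule-Walker system G_k phi = r_k where
  (G_k)_{ij} = rho(|i - j|), (r_k)_i = rho(i), i,j = 1..k.
Equivalently, Durbin-Levinson gives phi_{kk} iteratively:
  phi_{11} = rho(1)
  phi_{kk} = [rho(k) - sum_{j=1..k-1} phi_{k-1,j} rho(k-j)]
            / [1 - sum_{j=1..k-1} phi_{k-1,j} rho(j)],
  phi_{k,j} = phi_{k-1,j} - phi_{kk} phi_{k-1,k-j},  j = 1..k-1.
Step k = 1:
  phi_11 = rho(1) = -0.3038.
Step k = 2:
  phi_22 = [rho(2) - phi_11 rho(1)] / [1 - phi_11 rho(1)] = [-0.1831 - (-0.3038)(-0.3038)] / [1 - (-0.3038)(-0.3038)]
         = -0.27539444 / 0.90770556 = -0.303396.
  Update: phi_21 = phi_11 - phi_22 phi_11 = -0.3038 - (-0.303396)(-0.3038) = -0.395972.
Step k = 3:
  phi_33 = [rho(3) - phi_21 rho(2) - phi_22 rho(1)] / [1 - phi_21 rho(1) - phi_22 rho(2)]
    numerator   = 0.5776 - (-0.395972)(-0.1831) - (-0.303396)(-0.3038) = 0.4129258
    denominator = 1 - (-0.395972)(-0.3038) - (-0.303396)(-0.1831) = 0.82415193
  phi_33 = 0.4129258 / 0.82415193 = 0.501.
Therefore phi_{33} = 0.5010.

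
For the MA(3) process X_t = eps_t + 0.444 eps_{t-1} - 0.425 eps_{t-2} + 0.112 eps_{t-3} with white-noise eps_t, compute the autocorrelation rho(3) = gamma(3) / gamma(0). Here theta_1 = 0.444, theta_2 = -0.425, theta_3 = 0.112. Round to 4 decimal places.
\rho(3) = 0.0806

For an MA(q) process with theta_0 = 1, the autocovariance is
  gamma(k) = sigma^2 * sum_{i=0..q-k} theta_i * theta_{i+k},
and rho(k) = gamma(k) / gamma(0). Sigma^2 cancels.
  numerator   = (1)*(0.112) = 0.112.
  denominator = (1)^2 + (0.444)^2 + (-0.425)^2 + (0.112)^2 = 1.390305.
  rho(3) = 0.112 / 1.390305 = 0.0806.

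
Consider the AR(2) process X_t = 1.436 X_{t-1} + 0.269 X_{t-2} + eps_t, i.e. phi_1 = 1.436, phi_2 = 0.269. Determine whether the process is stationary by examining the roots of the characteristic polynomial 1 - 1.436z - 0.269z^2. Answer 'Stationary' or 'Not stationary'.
\text{Not stationary}

The AR(p) characteristic polynomial is P(z) = 1 - 1.436z - 0.269z^2.
Stationarity requires all roots to lie outside the unit circle, i.e. |z| > 1 for every root.
Set 1 + (-1.436) z + (-0.269) z^2 = 0, i.e. a z^2 + b z + c = 0 with a = -0.269, b = -1.436, c = 1.
Discriminant D = b^2 - 4ac = (-1.436)^2 - 4*(-0.269)*1 = 2.062096 - (-1.076) = 3.138096.
D >= 0, so the roots are real: z = (-b +/- sqrt(D)) / (2a) = (1.436 +/- 1.771467) / (-0.538).
  z_1 = (1.436 + 1.771467) / (-0.538) = -5.9618,   |z_1| = 5.9618.
  z_2 = (1.436 - 1.771467) / (-0.538) = 0.6235,   |z_2| = 0.6235.
Moduli of all roots: 5.9618, 0.6235.
All moduli strictly greater than 1? No.
Verdict: Not stationary.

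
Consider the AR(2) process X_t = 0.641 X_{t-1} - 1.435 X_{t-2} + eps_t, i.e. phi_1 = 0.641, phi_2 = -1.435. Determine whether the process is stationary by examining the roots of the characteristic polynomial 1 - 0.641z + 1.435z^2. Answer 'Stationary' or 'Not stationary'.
\text{Not stationary}

The AR(p) characteristic polynomial is P(z) = 1 - 0.641z + 1.435z^2.
Stationarity requires all roots to lie outside the unit circle, i.e. |z| > 1 for every root.
Set 1 + (-0.641) z + (1.435) z^2 = 0, i.e. a z^2 + b z + c = 0 with a = 1.435, b = -0.641, c = 1.
Discriminant D = b^2 - 4ac = (-0.641)^2 - 4*(1.435)*1 = 0.410881 - (5.74) = -5.329119.
D < 0, so the roots are the complex-conjugate pair z = (-b +/- i sqrt(-D)) / (2a) = 0.2233 +/- 0.8044i.
For a conjugate pair |z|^2 = z * conj(z) = (product of roots) = c/a = 1/(1.435) = 0.696864, so |z| = sqrt(0.696864) = 0.8348 for both roots.
Moduli of all roots: 0.8348, 0.8348.
All moduli strictly greater than 1? No.
Verdict: Not stationary.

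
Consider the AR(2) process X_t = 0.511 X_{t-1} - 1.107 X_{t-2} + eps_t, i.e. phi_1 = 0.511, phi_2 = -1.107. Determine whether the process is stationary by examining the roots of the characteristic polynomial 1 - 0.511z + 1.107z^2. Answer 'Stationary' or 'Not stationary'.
\text{Not stationary}

The AR(p) characteristic polynomial is P(z) = 1 - 0.511z + 1.107z^2.
Stationarity requires all roots to lie outside the unit circle, i.e. |z| > 1 for every root.
Set 1 + (-0.511) z + (1.107) z^2 = 0, i.e. a z^2 + b z + c = 0 with a = 1.107, b = -0.511, c = 1.
Discriminant D = b^2 - 4ac = (-0.511)^2 - 4*(1.107)*1 = 0.261121 - (4.428) = -4.166879.
D < 0, so the roots are the complex-conjugate pair z = (-b +/- i sqrt(-D)) / (2a) = 0.2308 +/- 0.922i.
For a conjugate pair |z|^2 = z * conj(z) = (product of roots) = c/a = 1/(1.107) = 0.903342, so |z| = sqrt(0.903342) = 0.9504 for both roots.
Moduli of all roots: 0.9504, 0.9504.
All moduli strictly greater than 1? No.
Verdict: Not stationary.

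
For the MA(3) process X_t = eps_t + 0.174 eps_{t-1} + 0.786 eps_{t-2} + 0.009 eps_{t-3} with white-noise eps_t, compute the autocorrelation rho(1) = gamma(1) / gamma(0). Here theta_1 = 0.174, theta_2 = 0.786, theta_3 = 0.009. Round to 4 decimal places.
\rho(1) = 0.1928

For an MA(q) process with theta_0 = 1, the autocovariance is
  gamma(k) = sigma^2 * sum_{i=0..q-k} theta_i * theta_{i+k},
and rho(k) = gamma(k) / gamma(0). Sigma^2 cancels.
  numerator   = (1)*(0.174) + (0.174)*(0.786) + (0.786)*(0.009) = 0.317838.
  denominator = (1)^2 + (0.174)^2 + (0.786)^2 + (0.009)^2 = 1.648153.
  rho(1) = 0.317838 / 1.648153 = 0.1928.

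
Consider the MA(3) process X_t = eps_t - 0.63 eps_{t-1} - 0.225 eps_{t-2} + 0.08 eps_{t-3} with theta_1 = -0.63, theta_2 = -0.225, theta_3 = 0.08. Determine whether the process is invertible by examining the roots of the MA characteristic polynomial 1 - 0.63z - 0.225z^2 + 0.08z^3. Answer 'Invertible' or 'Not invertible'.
\text{Invertible}

The MA(q) characteristic polynomial is P(z) = 1 - 0.63z - 0.225z^2 + 0.08z^3.
Invertibility requires all roots to lie outside the unit circle, i.e. |z| > 1 for every root.
Degree 3: look for a simple real root z0 first, then factor out (1 - z/z0) and solve the remaining quadratic.
Testing z0 = 4: P(4) = 1 + (-0.63)(4) + (-0.225)(4)^2 + (0.08)(4)^3
  = 1 + (-2.52) + (-3.6) + (5.12) = 0.  So z_0 = 4 is a root, |z_0| = 4.
Divide out the factor (1 - 0.25 z) = (1 - z/z0) (since 1/z0 = 0.25):
  P(z) = (1 - 0.25 z)(1 + (-0.38) z + (-0.32) z^2)
  [check: z-coef -0.38 - (0.25) = -0.63; z^2-coef -0.32 - (0.25)(-0.38) = -0.225; z^3-coef -(0.25)(-0.32) = 0.08.]
Remaining roots from the quadratic factor 1 + (-0.38) z + (-0.32) z^2:
  Set 1 + (-0.38) z + (-0.32) z^2 = 0, i.e. a z^2 + b z + c = 0 with a = -0.32, b = -0.38, c = 1.
  Discriminant D = b^2 - 4ac = (-0.38)^2 - 4*(-0.32)*1 = 0.1444 - (-1.28) = 1.4244.
  D >= 0, so the roots are real: z = (-b +/- sqrt(D)) / (2a) = (0.38 +/- 1.193482) / (-0.64).
    z_1 = (0.38 + 1.193482) / (-0.64) = -2.4586,   |z_1| = 2.4586.
    z_2 = (0.38 - 1.193482) / (-0.64) = 1.2711,   |z_2| = 1.2711.
Moduli of all roots: 4.0000, 2.4586, 1.2711.
All moduli strictly greater than 1? Yes.
Verdict: Invertible.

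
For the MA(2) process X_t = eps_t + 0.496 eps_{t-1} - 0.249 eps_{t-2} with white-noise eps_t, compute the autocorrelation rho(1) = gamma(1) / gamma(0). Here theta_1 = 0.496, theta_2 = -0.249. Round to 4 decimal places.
\rho(1) = 0.2848

For an MA(q) process with theta_0 = 1, the autocovariance is
  gamma(k) = sigma^2 * sum_{i=0..q-k} theta_i * theta_{i+k},
and rho(k) = gamma(k) / gamma(0). Sigma^2 cancels.
  numerator   = (1)*(0.496) + (0.496)*(-0.249) = 0.372496.
  denominator = (1)^2 + (0.496)^2 + (-0.249)^2 = 1.308017.
  rho(1) = 0.372496 / 1.308017 = 0.2848.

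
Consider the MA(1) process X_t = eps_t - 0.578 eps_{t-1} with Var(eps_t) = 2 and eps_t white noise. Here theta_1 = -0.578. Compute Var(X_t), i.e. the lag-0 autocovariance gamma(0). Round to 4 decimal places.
\gamma(0) = 2.6682

For an MA(q) process X_t = eps_t + sum_i theta_i eps_{t-i} with
Var(eps_t) = sigma^2, the variance is
  gamma(0) = sigma^2 * (1 + sum_i theta_i^2).
  sum_i theta_i^2 = (-0.578)^2 = 0.334084.
  gamma(0) = 2 * (1 + 0.334084) = 2 * 1.334084 = 2.668168, which rounds to 2.6682.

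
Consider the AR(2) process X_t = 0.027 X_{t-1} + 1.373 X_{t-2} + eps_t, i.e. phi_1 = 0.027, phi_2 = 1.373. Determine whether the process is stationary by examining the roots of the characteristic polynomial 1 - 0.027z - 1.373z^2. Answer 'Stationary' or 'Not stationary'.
\text{Not stationary}

The AR(p) characteristic polynomial is P(z) = 1 - 0.027z - 1.373z^2.
Stationarity requires all roots to lie outside the unit circle, i.e. |z| > 1 for every root.
Set 1 + (-0.027) z + (-1.373) z^2 = 0, i.e. a z^2 + b z + c = 0 with a = -1.373, b = -0.027, c = 1.
Discriminant D = b^2 - 4ac = (-0.027)^2 - 4*(-1.373)*1 = 0.000729 - (-5.492) = 5.492729.
D >= 0, so the roots are real: z = (-b +/- sqrt(D)) / (2a) = (0.027 +/- 2.343657) / (-2.746).
  z_1 = (0.027 + 2.343657) / (-2.746) = -0.8633,   |z_1| = 0.8633.
  z_2 = (0.027 - 2.343657) / (-2.746) = 0.8436,   |z_2| = 0.8436.
Moduli of all roots: 0.8633, 0.8436.
All moduli strictly greater than 1? No.
Verdict: Not stationary.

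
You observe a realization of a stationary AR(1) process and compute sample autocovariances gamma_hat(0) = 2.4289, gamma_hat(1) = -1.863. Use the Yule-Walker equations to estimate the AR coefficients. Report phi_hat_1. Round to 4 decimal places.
\hat\phi_{1} = -0.7670

The Yule-Walker equations for an AR(p) process read, in matrix form,
  Gamma_p phi = r_p,   with   (Gamma_p)_{ij} = gamma(|i - j|),
                       (r_p)_i = gamma(i),   i,j = 1..p.
Substitute the sample gammas (Toeplitz matrix and right-hand side of size 1):
  Gamma_p = [[2.4289]]
  r_p     = [-1.863]
With p = 1 this is the single equation gamma(0) phi_1 = gamma(1):
  phi_hat_1 = gamma(1) / gamma(0) = -1.863 / 2.4289 = -0.7670.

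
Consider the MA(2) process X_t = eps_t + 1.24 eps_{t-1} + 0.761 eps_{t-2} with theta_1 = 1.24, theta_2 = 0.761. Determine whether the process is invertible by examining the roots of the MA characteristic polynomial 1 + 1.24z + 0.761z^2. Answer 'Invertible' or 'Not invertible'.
\text{Invertible}

The MA(q) characteristic polynomial is P(z) = 1 + 1.24z + 0.761z^2.
Invertibility requires all roots to lie outside the unit circle, i.e. |z| > 1 for every root.
Set 1 + (1.24) z + (0.761) z^2 = 0, i.e. a z^2 + b z + c = 0 with a = 0.761, b = 1.24, c = 1.
Discriminant D = b^2 - 4ac = (1.24)^2 - 4*(0.761)*1 = 1.5376 - (3.044) = -1.5064.
D < 0, so the roots are the complex-conjugate pair z = (-b +/- i sqrt(-D)) / (2a) = -0.8147 +/- 0.8064i.
For a conjugate pair |z|^2 = z * conj(z) = (product of roots) = c/a = 1/(0.761) = 1.31406, so |z| = sqrt(1.31406) = 1.1463 for both roots.
Moduli of all roots: 1.1463, 1.1463.
All moduli strictly greater than 1? Yes.
Verdict: Invertible.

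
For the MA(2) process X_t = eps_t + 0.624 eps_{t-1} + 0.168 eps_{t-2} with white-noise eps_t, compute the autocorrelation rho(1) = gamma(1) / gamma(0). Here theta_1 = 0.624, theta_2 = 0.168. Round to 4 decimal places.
\rho(1) = 0.5141

For an MA(q) process with theta_0 = 1, the autocovariance is
  gamma(k) = sigma^2 * sum_{i=0..q-k} theta_i * theta_{i+k},
and rho(k) = gamma(k) / gamma(0). Sigma^2 cancels.
  numerator   = (1)*(0.624) + (0.624)*(0.168) = 0.728832.
  denominator = (1)^2 + (0.624)^2 + (0.168)^2 = 1.4176.
  rho(1) = 0.728832 / 1.4176 = 0.5141.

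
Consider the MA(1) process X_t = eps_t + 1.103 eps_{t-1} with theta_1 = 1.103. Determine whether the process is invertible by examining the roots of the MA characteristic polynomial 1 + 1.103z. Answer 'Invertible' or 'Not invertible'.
\text{Not invertible}

The MA(q) characteristic polynomial is P(z) = 1 + 1.103z.
Invertibility requires all roots to lie outside the unit circle, i.e. |z| > 1 for every root.
This is linear in z: 1 + (1.103) z = 0  =>  z = -1/(1.103) = -0.906618,  |z| = 0.906618.
Moduli of all roots: 0.9066.
All moduli strictly greater than 1? No.
Verdict: Not invertible.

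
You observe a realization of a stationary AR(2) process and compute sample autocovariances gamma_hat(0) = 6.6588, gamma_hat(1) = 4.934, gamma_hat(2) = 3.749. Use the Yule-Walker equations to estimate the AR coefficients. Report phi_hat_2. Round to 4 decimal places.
\hat\phi_{2} = 0.0310

The Yule-Walker equations for an AR(p) process read, in matrix form,
  Gamma_p phi = r_p,   with   (Gamma_p)_{ij} = gamma(|i - j|),
                       (r_p)_i = gamma(i),   i,j = 1..p.
Substitute the sample gammas (Toeplitz matrix and right-hand side of size 2):
  Gamma_p = [[6.6588, 4.934], [4.934, 6.6588]]
  r_p     = [4.934, 3.749]
Written out:
  6.6588 phi_1 + 4.934 phi_2 = 4.934
  4.934 phi_1 + 6.6588 phi_2 = 3.749
Solve by Cramer's rule:
  det = gamma(0)^2 - gamma(1)^2 = (6.6588)^2 - (4.934)^2 = 44.33961744 - 24.344356 = 19.99526144
  phi_hat_1 = [gamma(1) gamma(0) - gamma(1) gamma(2)] / det = [(4.934)(6.6588) - (4.934)(3.749)] / 19.99526144 = 14.3569532 / 19.99526144 = 0.718
  phi_hat_2 = [gamma(0) gamma(2) - gamma(1)^2] / det = [(6.6588)(3.749) - (4.934)^2] / 19.99526144 = 0.6194852 / 19.99526144 = 0.031
So phi_hat = [0.7180, 0.0310].
Therefore phi_hat_2 = 0.0310.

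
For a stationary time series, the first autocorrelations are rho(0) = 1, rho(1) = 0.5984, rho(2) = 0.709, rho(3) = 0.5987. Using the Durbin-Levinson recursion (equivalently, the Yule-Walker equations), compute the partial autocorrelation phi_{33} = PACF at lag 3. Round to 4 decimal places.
\phi_{33} = 0.1761

The PACF at lag k is phi_{kk}, the last component of the solution
to the Yule-Walker system G_k phi = r_k where
  (G_k)_{ij} = rho(|i - j|), (r_k)_i = rho(i), i,j = 1..k.
Equivalently, Durbin-Levinson gives phi_{kk} iteratively:
  phi_{11} = rho(1)
  phi_{kk} = [rho(k) - sum_{j=1..k-1} phi_{k-1,j} rho(k-j)]
            / [1 - sum_{j=1..k-1} phi_{k-1,j} rho(j)],
  phi_{k,j} = phi_{k-1,j} - phi_{kk} phi_{k-1,k-j},  j = 1..k-1.
Step k = 1:
  phi_11 = rho(1) = 0.5984.
Step k = 2:
  phi_22 = [rho(2) - phi_11 rho(1)] / [1 - phi_11 rho(1)] = [0.709 - (0.5984)(0.5984)] / [1 - (0.5984)(0.5984)]
         = 0.35091744 / 0.64191744 = 0.546671.
  Update: phi_21 = phi_11 - phi_22 phi_11 = 0.5984 - (0.546671)(0.5984) = 0.271272.
Step k = 3:
  phi_33 = [rho(3) - phi_21 rho(2) - phi_22 rho(1)] / [1 - phi_21 rho(1) - phi_22 rho(2)]
    numerator   = 0.5987 - (0.271272)(0.709) - (0.546671)(0.5984) = 0.07924023
    denominator = 1 - (0.271272)(0.5984) - (0.546671)(0.709) = 0.45008117
  phi_33 = 0.07924023 / 0.45008117 = 0.1761.
Therefore phi_{33} = 0.1761.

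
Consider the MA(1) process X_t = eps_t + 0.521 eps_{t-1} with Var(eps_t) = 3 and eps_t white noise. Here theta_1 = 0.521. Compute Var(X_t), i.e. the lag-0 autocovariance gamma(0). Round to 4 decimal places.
\gamma(0) = 3.8143

For an MA(q) process X_t = eps_t + sum_i theta_i eps_{t-i} with
Var(eps_t) = sigma^2, the variance is
  gamma(0) = sigma^2 * (1 + sum_i theta_i^2).
  sum_i theta_i^2 = (0.521)^2 = 0.271441.
  gamma(0) = 3 * (1 + 0.271441) = 3 * 1.271441 = 3.814323, which rounds to 3.8143.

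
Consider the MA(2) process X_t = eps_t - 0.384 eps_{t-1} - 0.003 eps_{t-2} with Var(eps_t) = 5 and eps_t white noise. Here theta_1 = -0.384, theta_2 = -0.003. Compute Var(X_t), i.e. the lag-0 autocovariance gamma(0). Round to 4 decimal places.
\gamma(0) = 5.7373

For an MA(q) process X_t = eps_t + sum_i theta_i eps_{t-i} with
Var(eps_t) = sigma^2, the variance is
  gamma(0) = sigma^2 * (1 + sum_i theta_i^2).
  sum_i theta_i^2 = (-0.384)^2 + (-0.003)^2 = 0.147456 + 0.000009 = 0.147465.
  gamma(0) = 5 * (1 + 0.147465) = 5 * 1.147465 = 5.737325, which rounds to 5.7373.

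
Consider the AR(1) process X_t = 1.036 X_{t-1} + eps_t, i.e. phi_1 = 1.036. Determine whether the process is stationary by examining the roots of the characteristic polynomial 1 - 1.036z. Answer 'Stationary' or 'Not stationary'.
\text{Not stationary}

The AR(p) characteristic polynomial is P(z) = 1 - 1.036z.
Stationarity requires all roots to lie outside the unit circle, i.e. |z| > 1 for every root.
This is linear in z: 1 + (-1.036) z = 0  =>  z = -1/(-1.036) = 0.965251,  |z| = 0.965251.
Moduli of all roots: 0.9653.
All moduli strictly greater than 1? No.
Verdict: Not stationary.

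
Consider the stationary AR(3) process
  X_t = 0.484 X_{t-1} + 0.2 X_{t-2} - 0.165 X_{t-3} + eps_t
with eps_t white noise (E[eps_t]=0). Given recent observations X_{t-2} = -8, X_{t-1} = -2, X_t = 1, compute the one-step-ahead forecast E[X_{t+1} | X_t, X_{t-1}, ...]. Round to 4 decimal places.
E[X_{t+1} \mid \mathcal F_t] = 1.4040

For an AR(p) model X_t = c + sum_i phi_i X_{t-i} + eps_t, the
one-step-ahead conditional mean is
  E[X_{t+1} | X_t, ...] = c + sum_i phi_i X_{t+1-i}.
Substitute known values:
  E[X_{t+1} | ...] = (0.484) * (1) + (0.2) * (-2) + (-0.165) * (-8)
                   = 1.4040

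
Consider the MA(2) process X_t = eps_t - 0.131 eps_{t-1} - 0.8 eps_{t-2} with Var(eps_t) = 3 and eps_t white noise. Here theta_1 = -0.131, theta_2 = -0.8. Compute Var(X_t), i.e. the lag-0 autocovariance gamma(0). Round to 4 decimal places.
\gamma(0) = 4.9715

For an MA(q) process X_t = eps_t + sum_i theta_i eps_{t-i} with
Var(eps_t) = sigma^2, the variance is
  gamma(0) = sigma^2 * (1 + sum_i theta_i^2).
  sum_i theta_i^2 = (-0.131)^2 + (-0.8)^2 = 0.017161 + 0.64 = 0.657161.
  gamma(0) = 3 * (1 + 0.657161) = 3 * 1.657161 = 4.971483, which rounds to 4.9715.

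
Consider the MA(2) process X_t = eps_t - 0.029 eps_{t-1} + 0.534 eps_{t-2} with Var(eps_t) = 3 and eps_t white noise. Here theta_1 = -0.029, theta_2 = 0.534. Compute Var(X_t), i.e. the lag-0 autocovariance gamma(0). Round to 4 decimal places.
\gamma(0) = 3.8580

For an MA(q) process X_t = eps_t + sum_i theta_i eps_{t-i} with
Var(eps_t) = sigma^2, the variance is
  gamma(0) = sigma^2 * (1 + sum_i theta_i^2).
  sum_i theta_i^2 = (-0.029)^2 + (0.534)^2 = 0.000841 + 0.285156 = 0.285997.
  gamma(0) = 3 * (1 + 0.285997) = 3 * 1.285997 = 3.857991, which rounds to 3.8580.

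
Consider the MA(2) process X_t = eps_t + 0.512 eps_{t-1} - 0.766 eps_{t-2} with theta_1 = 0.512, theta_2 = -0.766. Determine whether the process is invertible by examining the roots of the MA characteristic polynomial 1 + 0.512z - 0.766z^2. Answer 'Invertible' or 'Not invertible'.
\text{Not invertible}

The MA(q) characteristic polynomial is P(z) = 1 + 0.512z - 0.766z^2.
Invertibility requires all roots to lie outside the unit circle, i.e. |z| > 1 for every root.
Set 1 + (0.512) z + (-0.766) z^2 = 0, i.e. a z^2 + b z + c = 0 with a = -0.766, b = 0.512, c = 1.
Discriminant D = b^2 - 4ac = (0.512)^2 - 4*(-0.766)*1 = 0.262144 - (-3.064) = 3.326144.
D >= 0, so the roots are real: z = (-b +/- sqrt(D)) / (2a) = (-0.512 +/- 1.823772) / (-1.532).
  z_1 = (-0.512 + 1.823772) / (-1.532) = -0.8562,   |z_1| = 0.8562.
  z_2 = (-0.512 - 1.823772) / (-1.532) = 1.5247,   |z_2| = 1.5247.
Moduli of all roots: 0.8562, 1.5247.
All moduli strictly greater than 1? No.
Verdict: Not invertible.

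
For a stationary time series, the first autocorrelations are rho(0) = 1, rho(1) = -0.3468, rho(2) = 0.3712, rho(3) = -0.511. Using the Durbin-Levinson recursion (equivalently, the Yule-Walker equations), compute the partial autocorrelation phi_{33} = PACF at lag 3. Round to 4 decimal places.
\phi_{33} = -0.3960

The PACF at lag k is phi_{kk}, the last component of the solution
to the Yule-Walker system G_k phi = r_k where
  (G_k)_{ij} = rho(|i - j|), (r_k)_i = rho(i), i,j = 1..k.
Equivalently, Durbin-Levinson gives phi_{kk} iteratively:
  phi_{11} = rho(1)
  phi_{kk} = [rho(k) - sum_{j=1..k-1} phi_{k-1,j} rho(k-j)]
            / [1 - sum_{j=1..k-1} phi_{k-1,j} rho(j)],
  phi_{k,j} = phi_{k-1,j} - phi_{kk} phi_{k-1,k-j},  j = 1..k-1.
Step k = 1:
  phi_11 = rho(1) = -0.3468.
Step k = 2:
  phi_22 = [rho(2) - phi_11 rho(1)] / [1 - phi_11 rho(1)] = [0.3712 - (-0.3468)(-0.3468)] / [1 - (-0.3468)(-0.3468)]
         = 0.25092976 / 0.87972976 = 0.285235.
  Update: phi_21 = phi_11 - phi_22 phi_11 = -0.3468 - (0.285235)(-0.3468) = -0.24788.
Step k = 3:
  phi_33 = [rho(3) - phi_21 rho(2) - phi_22 rho(1)] / [1 - phi_21 rho(1) - phi_22 rho(2)]
    numerator   = -0.511 - (-0.24788)(0.3712) - (0.285235)(-0.3468) = -0.32006725
    denominator = 1 - (-0.24788)(-0.3468) - (0.285235)(0.3712) = 0.8081558
  phi_33 = -0.32006725 / 0.8081558 = -0.396.
Therefore phi_{33} = -0.3960.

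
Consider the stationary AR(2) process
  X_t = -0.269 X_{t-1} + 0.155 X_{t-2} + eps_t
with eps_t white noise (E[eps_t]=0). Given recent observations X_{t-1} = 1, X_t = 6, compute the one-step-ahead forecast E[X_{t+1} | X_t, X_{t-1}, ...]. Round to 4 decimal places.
E[X_{t+1} \mid \mathcal F_t] = -1.4590

For an AR(p) model X_t = c + sum_i phi_i X_{t-i} + eps_t, the
one-step-ahead conditional mean is
  E[X_{t+1} | X_t, ...] = c + sum_i phi_i X_{t+1-i}.
Substitute known values:
  E[X_{t+1} | ...] = (-0.269) * (6) + (0.155) * (1)
                   = -1.4590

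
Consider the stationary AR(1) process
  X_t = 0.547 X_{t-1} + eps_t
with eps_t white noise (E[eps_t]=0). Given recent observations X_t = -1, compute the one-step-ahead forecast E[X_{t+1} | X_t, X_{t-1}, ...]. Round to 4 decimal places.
E[X_{t+1} \mid \mathcal F_t] = -0.5470

For an AR(p) model X_t = c + sum_i phi_i X_{t-i} + eps_t, the
one-step-ahead conditional mean is
  E[X_{t+1} | X_t, ...] = c + sum_i phi_i X_{t+1-i}.
Substitute known values:
  E[X_{t+1} | ...] = (0.547) * (-1)
                   = -0.5470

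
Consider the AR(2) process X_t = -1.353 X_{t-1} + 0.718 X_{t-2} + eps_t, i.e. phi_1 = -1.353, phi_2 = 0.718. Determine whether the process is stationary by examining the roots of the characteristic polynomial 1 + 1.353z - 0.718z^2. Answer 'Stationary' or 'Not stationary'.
\text{Not stationary}

The AR(p) characteristic polynomial is P(z) = 1 + 1.353z - 0.718z^2.
Stationarity requires all roots to lie outside the unit circle, i.e. |z| > 1 for every root.
Set 1 + (1.353) z + (-0.718) z^2 = 0, i.e. a z^2 + b z + c = 0 with a = -0.718, b = 1.353, c = 1.
Discriminant D = b^2 - 4ac = (1.353)^2 - 4*(-0.718)*1 = 1.830609 - (-2.872) = 4.702609.
D >= 0, so the roots are real: z = (-b +/- sqrt(D)) / (2a) = (-1.353 +/- 2.16855) / (-1.436).
  z_1 = (-1.353 + 2.16855) / (-1.436) = -0.5679,   |z_1| = 0.5679.
  z_2 = (-1.353 - 2.16855) / (-1.436) = 2.4523,   |z_2| = 2.4523.
Moduli of all roots: 0.5679, 2.4523.
All moduli strictly greater than 1? No.
Verdict: Not stationary.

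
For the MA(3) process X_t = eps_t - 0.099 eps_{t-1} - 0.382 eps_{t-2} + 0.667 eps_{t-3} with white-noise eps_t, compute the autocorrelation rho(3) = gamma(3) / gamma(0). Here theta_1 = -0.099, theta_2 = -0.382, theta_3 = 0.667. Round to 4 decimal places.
\rho(3) = 0.4167

For an MA(q) process with theta_0 = 1, the autocovariance is
  gamma(k) = sigma^2 * sum_{i=0..q-k} theta_i * theta_{i+k},
and rho(k) = gamma(k) / gamma(0). Sigma^2 cancels.
  numerator   = (1)*(0.667) = 0.667.
  denominator = (1)^2 + (-0.099)^2 + (-0.382)^2 + (0.667)^2 = 1.600614.
  rho(3) = 0.667 / 1.600614 = 0.4167.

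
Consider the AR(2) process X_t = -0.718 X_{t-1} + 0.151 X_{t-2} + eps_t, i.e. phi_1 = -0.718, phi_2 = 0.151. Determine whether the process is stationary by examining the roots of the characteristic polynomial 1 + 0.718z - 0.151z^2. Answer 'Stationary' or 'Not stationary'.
\text{Stationary}

The AR(p) characteristic polynomial is P(z) = 1 + 0.718z - 0.151z^2.
Stationarity requires all roots to lie outside the unit circle, i.e. |z| > 1 for every root.
Set 1 + (0.718) z + (-0.151) z^2 = 0, i.e. a z^2 + b z + c = 0 with a = -0.151, b = 0.718, c = 1.
Discriminant D = b^2 - 4ac = (0.718)^2 - 4*(-0.151)*1 = 0.515524 - (-0.604) = 1.119524.
D >= 0, so the roots are real: z = (-b +/- sqrt(D)) / (2a) = (-0.718 +/- 1.058076) / (-0.302).
  z_1 = (-0.718 + 1.058076) / (-0.302) = -1.1261,   |z_1| = 1.1261.
  z_2 = (-0.718 - 1.058076) / (-0.302) = 5.881,   |z_2| = 5.881.
Moduli of all roots: 1.1261, 5.8810.
All moduli strictly greater than 1? Yes.
Verdict: Stationary.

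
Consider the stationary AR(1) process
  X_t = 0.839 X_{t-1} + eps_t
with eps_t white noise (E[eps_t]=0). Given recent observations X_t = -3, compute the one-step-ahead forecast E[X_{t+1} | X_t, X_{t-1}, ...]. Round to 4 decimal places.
E[X_{t+1} \mid \mathcal F_t] = -2.5170

For an AR(p) model X_t = c + sum_i phi_i X_{t-i} + eps_t, the
one-step-ahead conditional mean is
  E[X_{t+1} | X_t, ...] = c + sum_i phi_i X_{t+1-i}.
Substitute known values:
  E[X_{t+1} | ...] = (0.839) * (-3)
                   = -2.5170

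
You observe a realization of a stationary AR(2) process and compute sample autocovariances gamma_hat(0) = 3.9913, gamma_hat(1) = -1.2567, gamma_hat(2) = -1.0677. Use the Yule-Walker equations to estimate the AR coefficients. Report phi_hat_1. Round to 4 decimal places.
\hat\phi_{1} = -0.4430

The Yule-Walker equations for an AR(p) process read, in matrix form,
  Gamma_p phi = r_p,   with   (Gamma_p)_{ij} = gamma(|i - j|),
                       (r_p)_i = gamma(i),   i,j = 1..p.
Substitute the sample gammas (Toeplitz matrix and right-hand side of size 2):
  Gamma_p = [[3.9913, -1.2567], [-1.2567, 3.9913]]
  r_p     = [-1.2567, -1.0677]
Written out:
  3.9913 phi_1 - 1.2567 phi_2 = -1.2567
  -1.2567 phi_1 + 3.9913 phi_2 = -1.0677
Solve by Cramer's rule:
  det = gamma(0)^2 - gamma(1)^2 = (3.9913)^2 - (-1.2567)^2 = 15.93047569 - 1.57929489 = 14.3511808
  phi_hat_1 = [gamma(1) gamma(0) - gamma(1) gamma(2)] / det = [(-1.2567)(3.9913) - (-1.2567)(-1.0677)] / 14.3511808 = -6.3576453 / 14.3511808 = -0.443
  phi_hat_2 = [gamma(0) gamma(2) - gamma(1)^2] / det = [(3.9913)(-1.0677) - (-1.2567)^2] / 14.3511808 = -5.8408059 / 14.3511808 = -0.407
So phi_hat = [-0.4430, -0.4070].
Therefore phi_hat_1 = -0.4430.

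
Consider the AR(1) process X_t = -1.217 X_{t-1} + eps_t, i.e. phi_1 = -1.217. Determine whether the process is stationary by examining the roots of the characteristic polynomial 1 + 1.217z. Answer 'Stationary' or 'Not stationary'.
\text{Not stationary}

The AR(p) characteristic polynomial is P(z) = 1 + 1.217z.
Stationarity requires all roots to lie outside the unit circle, i.e. |z| > 1 for every root.
This is linear in z: 1 + (1.217) z = 0  =>  z = -1/(1.217) = -0.821693,  |z| = 0.821693.
Moduli of all roots: 0.8217.
All moduli strictly greater than 1? No.
Verdict: Not stationary.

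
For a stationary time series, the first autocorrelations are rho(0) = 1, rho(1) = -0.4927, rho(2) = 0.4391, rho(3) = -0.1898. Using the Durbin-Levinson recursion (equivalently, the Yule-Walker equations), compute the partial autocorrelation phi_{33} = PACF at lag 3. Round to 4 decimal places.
\phi_{33} = 0.1390

The PACF at lag k is phi_{kk}, the last component of the solution
to the Yule-Walker system G_k phi = r_k where
  (G_k)_{ij} = rho(|i - j|), (r_k)_i = rho(i), i,j = 1..k.
Equivalently, Durbin-Levinson gives phi_{kk} iteratively:
  phi_{11} = rho(1)
  phi_{kk} = [rho(k) - sum_{j=1..k-1} phi_{k-1,j} rho(k-j)]
            / [1 - sum_{j=1..k-1} phi_{k-1,j} rho(j)],
  phi_{k,j} = phi_{k-1,j} - phi_{kk} phi_{k-1,k-j},  j = 1..k-1.
Step k = 1:
  phi_11 = rho(1) = -0.4927.
Step k = 2:
  phi_22 = [rho(2) - phi_11 rho(1)] / [1 - phi_11 rho(1)] = [0.4391 - (-0.4927)(-0.4927)] / [1 - (-0.4927)(-0.4927)]
         = 0.19634671 / 0.75724671 = 0.25929.
  Update: phi_21 = phi_11 - phi_22 phi_11 = -0.4927 - (0.25929)(-0.4927) = -0.364948.
Step k = 3:
  phi_33 = [rho(3) - phi_21 rho(2) - phi_22 rho(1)] / [1 - phi_21 rho(1) - phi_22 rho(2)]
    numerator   = -0.1898 - (-0.364948)(0.4391) - (0.25929)(-0.4927) = 0.09820085
    denominator = 1 - (-0.364948)(-0.4927) - (0.25929)(0.4391) = 0.70633592
  phi_33 = 0.09820085 / 0.70633592 = 0.139.
Therefore phi_{33} = 0.1390.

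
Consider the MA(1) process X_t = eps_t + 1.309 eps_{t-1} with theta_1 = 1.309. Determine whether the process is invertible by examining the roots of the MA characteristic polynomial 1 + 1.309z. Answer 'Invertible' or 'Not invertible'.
\text{Not invertible}

The MA(q) characteristic polynomial is P(z) = 1 + 1.309z.
Invertibility requires all roots to lie outside the unit circle, i.e. |z| > 1 for every root.
This is linear in z: 1 + (1.309) z = 0  =>  z = -1/(1.309) = -0.763942,  |z| = 0.763942.
Moduli of all roots: 0.7639.
All moduli strictly greater than 1? No.
Verdict: Not invertible.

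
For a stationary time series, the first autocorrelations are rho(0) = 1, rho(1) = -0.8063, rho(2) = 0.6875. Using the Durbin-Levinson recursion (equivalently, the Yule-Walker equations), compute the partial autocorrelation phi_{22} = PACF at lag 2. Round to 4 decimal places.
\phi_{22} = 0.1068

The PACF at lag k is phi_{kk}, the last component of the solution
to the Yule-Walker system G_k phi = r_k where
  (G_k)_{ij} = rho(|i - j|), (r_k)_i = rho(i), i,j = 1..k.
Equivalently, Durbin-Levinson gives phi_{kk} iteratively:
  phi_{11} = rho(1)
  phi_{kk} = [rho(k) - sum_{j=1..k-1} phi_{k-1,j} rho(k-j)]
            / [1 - sum_{j=1..k-1} phi_{k-1,j} rho(j)],
  phi_{k,j} = phi_{k-1,j} - phi_{kk} phi_{k-1,k-j},  j = 1..k-1.
Step k = 1:
  phi_11 = rho(1) = -0.8063.
Step k = 2:
  phi_22 = [rho(2) - phi_11 rho(1)] / [1 - phi_11 rho(1)] = [0.6875 - (-0.8063)(-0.8063)] / [1 - (-0.8063)(-0.8063)]
         = 0.03738031 / 0.34988031 = 0.1068.
Therefore phi_{22} = 0.1068.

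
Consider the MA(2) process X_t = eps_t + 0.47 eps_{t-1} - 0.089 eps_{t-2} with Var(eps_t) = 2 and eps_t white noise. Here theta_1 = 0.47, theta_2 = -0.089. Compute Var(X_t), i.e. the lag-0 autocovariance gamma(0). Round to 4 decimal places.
\gamma(0) = 2.4576

For an MA(q) process X_t = eps_t + sum_i theta_i eps_{t-i} with
Var(eps_t) = sigma^2, the variance is
  gamma(0) = sigma^2 * (1 + sum_i theta_i^2).
  sum_i theta_i^2 = (0.47)^2 + (-0.089)^2 = 0.2209 + 0.007921 = 0.228821.
  gamma(0) = 2 * (1 + 0.228821) = 2 * 1.228821 = 2.457642, which rounds to 2.4576.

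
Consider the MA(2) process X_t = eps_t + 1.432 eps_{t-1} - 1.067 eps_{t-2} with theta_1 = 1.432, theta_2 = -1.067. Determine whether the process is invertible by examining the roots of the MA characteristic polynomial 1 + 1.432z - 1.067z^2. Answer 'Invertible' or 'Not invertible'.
\text{Not invertible}

The MA(q) characteristic polynomial is P(z) = 1 + 1.432z - 1.067z^2.
Invertibility requires all roots to lie outside the unit circle, i.e. |z| > 1 for every root.
Set 1 + (1.432) z + (-1.067) z^2 = 0, i.e. a z^2 + b z + c = 0 with a = -1.067, b = 1.432, c = 1.
Discriminant D = b^2 - 4ac = (1.432)^2 - 4*(-1.067)*1 = 2.050624 - (-4.268) = 6.318624.
D >= 0, so the roots are real: z = (-b +/- sqrt(D)) / (2a) = (-1.432 +/- 2.513687) / (-2.134).
  z_1 = (-1.432 + 2.513687) / (-2.134) = -0.5069,   |z_1| = 0.5069.
  z_2 = (-1.432 - 2.513687) / (-2.134) = 1.849,   |z_2| = 1.849.
Moduli of all roots: 0.5069, 1.8490.
All moduli strictly greater than 1? No.
Verdict: Not invertible.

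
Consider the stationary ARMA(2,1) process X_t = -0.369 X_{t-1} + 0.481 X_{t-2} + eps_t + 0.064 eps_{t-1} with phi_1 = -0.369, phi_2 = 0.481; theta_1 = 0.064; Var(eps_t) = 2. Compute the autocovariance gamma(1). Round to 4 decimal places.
\gamma(1) = -3.1693

Multiply the model equation by X_{t-k} and take expectations. With theta_0 = psi_0 = 1 and psi_j the MA(infinity) weights, this gives
  gamma(k) - sum_i phi_i gamma(k-i) = c_k,
  c_k = sigma^2 * sum_{j=k..q} theta_j psi_{j-k}   (c_k = 0 for k > q),
using gamma(-m) = gamma(m).
psi-weights needed (psi_j = theta_j + sum_i phi_i psi_{j-i}):
  psi_1 = theta_1 + phi_1 = 0.064 + (-0.369) = -0.305
Right-hand sides:
  c_0 = sigma^2 (1 + theta_1 psi_1) = 2 * (1 + (0.064)(-0.305)) = 2 * 0.98048 = 1.96096
  c_1 = sigma^2 theta_1 = 2 * (0.064) = 0.128
  c_2 = 0
Equations for k = 0, 1, 2 (AR order 2, c_2 = 0):
  (E0) gamma(0) = phi_1 gamma(1) + phi_2 gamma(2) + c_0
  (E1) gamma(1) = phi_1 gamma(0) + phi_2 gamma(1) + c_1
  (E2) gamma(2) = phi_1 gamma(1) + phi_2 gamma(0)
From (E1): gamma(1) = A gamma(0) + B with
  A = phi_1 / (1 - phi_2) = -0.369 / 0.519 = -0.710983,   B = c_1 / (1 - phi_2) = 0.128 / 0.519 = 0.246628.
Insert (E2) into (E0): gamma(0) (1 - phi_2^2) = phi_1 (1 + phi_2) gamma(1) + c_0.
  phi_1 (1 + phi_2) = (-0.369)(1.481) = -0.546489,   1 - phi_2^2 = 0.768639.
Replace gamma(1) by A gamma(0) + B and collect gamma(0):
  gamma(0) [0.768639 - (-0.546489)(-0.710983)] = (-0.546489)(0.246628) + 1.96096
  gamma(0) * 0.380095 = 1.82618
  gamma(0) = 1.82618 / 0.380095 = 4.804539.
  gamma(1) = A gamma(0) + B = (-0.710983)(4.804539) + (0.246628) = -3.169316.
Therefore gamma(1) = -3.1693 (to 4 decimal places).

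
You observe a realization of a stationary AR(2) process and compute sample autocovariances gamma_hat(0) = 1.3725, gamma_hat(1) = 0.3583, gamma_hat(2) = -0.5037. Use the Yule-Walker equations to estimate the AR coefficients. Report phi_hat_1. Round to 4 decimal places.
\hat\phi_{1} = 0.3830

The Yule-Walker equations for an AR(p) process read, in matrix form,
  Gamma_p phi = r_p,   with   (Gamma_p)_{ij} = gamma(|i - j|),
                       (r_p)_i = gamma(i),   i,j = 1..p.
Substitute the sample gammas (Toeplitz matrix and right-hand side of size 2):
  Gamma_p = [[1.3725, 0.3583], [0.3583, 1.3725]]
  r_p     = [0.3583, -0.5037]
Written out:
  1.3725 phi_1 + 0.3583 phi_2 = 0.3583
  0.3583 phi_1 + 1.3725 phi_2 = -0.5037
Solve by Cramer's rule:
  det = gamma(0)^2 - gamma(1)^2 = (1.3725)^2 - (0.3583)^2 = 1.88375625 - 0.12837889 = 1.75537736
  phi_hat_1 = [gamma(1) gamma(0) - gamma(1) gamma(2)] / det = [(0.3583)(1.3725) - (0.3583)(-0.5037)] / 1.75537736 = 0.67224246 / 1.75537736 = 0.383
  phi_hat_2 = [gamma(0) gamma(2) - gamma(1)^2] / det = [(1.3725)(-0.5037) - (0.3583)^2] / 1.75537736 = -0.81970714 / 1.75537736 = -0.467
So phi_hat = [0.3830, -0.4670].
Therefore phi_hat_1 = 0.3830.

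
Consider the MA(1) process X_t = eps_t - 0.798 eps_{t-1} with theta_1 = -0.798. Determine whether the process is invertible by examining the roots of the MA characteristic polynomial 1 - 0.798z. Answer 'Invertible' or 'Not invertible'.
\text{Invertible}

The MA(q) characteristic polynomial is P(z) = 1 - 0.798z.
Invertibility requires all roots to lie outside the unit circle, i.e. |z| > 1 for every root.
This is linear in z: 1 + (-0.798) z = 0  =>  z = -1/(-0.798) = 1.253133,  |z| = 1.253133.
Moduli of all roots: 1.2531.
All moduli strictly greater than 1? Yes.
Verdict: Invertible.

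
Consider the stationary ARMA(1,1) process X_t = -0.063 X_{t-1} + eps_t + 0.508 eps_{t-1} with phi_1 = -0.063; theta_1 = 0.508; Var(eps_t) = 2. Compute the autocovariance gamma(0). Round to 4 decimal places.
\gamma(0) = 2.3976

Multiply the model equation by X_{t-k} and take expectations. With theta_0 = psi_0 = 1 and psi_j the MA(infinity) weights, this gives
  gamma(k) - sum_i phi_i gamma(k-i) = c_k,
  c_k = sigma^2 * sum_{j=k..q} theta_j psi_{j-k}   (c_k = 0 for k > q),
using gamma(-m) = gamma(m).
psi-weights needed (psi_j = theta_j + sum_i phi_i psi_{j-i}):
  psi_1 = theta_1 + phi_1 = 0.508 + (-0.063) = 0.445
Right-hand sides:
  c_0 = sigma^2 (1 + theta_1 psi_1) = 2 * (1 + (0.508)(0.445)) = 2 * 1.22606 = 2.45212
  c_1 = sigma^2 theta_1 = 2 * (0.508) = 1.016
  c_2 = 0
Equations for k = 0 and k = 1 (AR order 1):
  gamma(0) = phi_1 gamma(1) + c_0
  gamma(1) = phi_1 gamma(0) + c_1
Substituting the second into the first: gamma(0) (1 - phi_1^2) = c_0 + phi_1 c_1, so
  gamma(0) = (c_0 + phi_1 c_1) / (1 - phi_1^2) = (2.45212 + (-0.063)(1.016)) / (1 - (-0.063)^2) = 2.388112 / 0.996031 = 2.397628.
Therefore gamma(0) = 2.3976 (to 4 decimal places).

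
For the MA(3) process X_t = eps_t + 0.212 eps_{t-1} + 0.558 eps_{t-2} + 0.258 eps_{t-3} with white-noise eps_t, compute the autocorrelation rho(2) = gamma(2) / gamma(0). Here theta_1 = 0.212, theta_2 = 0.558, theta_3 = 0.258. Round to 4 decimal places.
\rho(2) = 0.4306

For an MA(q) process with theta_0 = 1, the autocovariance is
  gamma(k) = sigma^2 * sum_{i=0..q-k} theta_i * theta_{i+k},
and rho(k) = gamma(k) / gamma(0). Sigma^2 cancels.
  numerator   = (1)*(0.558) + (0.212)*(0.258) = 0.612696.
  denominator = (1)^2 + (0.212)^2 + (0.558)^2 + (0.258)^2 = 1.422872.
  rho(2) = 0.612696 / 1.422872 = 0.4306.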